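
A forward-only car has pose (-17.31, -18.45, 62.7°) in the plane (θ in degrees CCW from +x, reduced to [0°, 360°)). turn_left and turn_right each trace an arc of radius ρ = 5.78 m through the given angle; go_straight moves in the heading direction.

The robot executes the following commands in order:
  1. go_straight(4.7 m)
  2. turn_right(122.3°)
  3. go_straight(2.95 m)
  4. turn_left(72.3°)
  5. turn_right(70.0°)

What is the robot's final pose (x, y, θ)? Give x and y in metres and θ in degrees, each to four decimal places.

(8.8507, -21.7737, 302.7000°)

set_pose: (x, y, θ) = (-17.3100, -18.4500, 62.7000°), ρ = 5.78
go_straight(4.7): x += 4.7·cos θ, y += 4.7·sin θ → (-15.1543, -14.2735, 62.7000°)
turn_right(122.3°): centre at ρ to the right, rotate −122.3° → (-5.0328, -13.9996, -59.6000° ≡ 300.4000°)
go_straight(2.95): x += 2.95·cos θ, y += 2.95·sin θ → (-3.5400, -16.5440, 300.4000°)
turn_left(72.3°): centre at ρ to the left, rotate +72.3° → (2.7160, -19.2577, 372.7000° ≡ 12.7000°)
turn_right(70.0°): centre at ρ to the right, rotate −70.0° → (8.8507, -21.7737, -57.3000° ≡ 302.7000°)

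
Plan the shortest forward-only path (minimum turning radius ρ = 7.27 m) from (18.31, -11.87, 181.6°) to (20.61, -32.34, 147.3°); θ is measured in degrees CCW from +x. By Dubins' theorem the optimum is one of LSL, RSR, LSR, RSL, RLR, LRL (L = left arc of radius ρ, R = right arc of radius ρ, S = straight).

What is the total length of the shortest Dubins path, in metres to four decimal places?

Let ψ = atan2(Δy, Δx) = atan2(-20.47, 2.30) = -83.5892° be the start→goal bearing.
Normalize: d = |goal − start| / ρ = 20.598808/7.27 = 2.833399, α = (θ_start − ψ) mod 360° = 265.1892° = 4.628424 rad, β = (θ_goal − ψ) mod 360° = 230.8892° = 4.029776 rad.
Common terms: sin α = -0.996477, cos α = -0.083866, sin β = -0.775927, cos β = -0.630823, cos(α−β) = 0.826098, d² = 8.028148. Work in radians in the unit-radius frame; every candidate has L = ρ·(t + p + q).
LSL: p² = 2 + d² − 2cos(α−β) + 2d(sin α − sin β) = 7.126140; p = √p² = 2.669483; φ = atan2(cos β − cos α, d + sin α − sin β) = -0.206354 rad; t = (φ − α) mod 2π = 1.448408 rad, q = (β − φ) mod 2π = 4.236130 rad → L = 7.27·(1.448408 + 2.669483 + 4.236130) = 7.27·8.354020 = 60.733728 m
RSR: p² = 2 + d² − 2cos(α−β) + 2d(sin β − sin α) = 9.625763; p = √p² = 3.102541; φ = atan2(cos α − cos β, d − sin α + sin β) = 0.177219 rad; t = (α − φ) mod 2π = 4.451205 rad, q = (φ − β) mod 2π = 2.430628 rad → L = 7.27·(4.451205 + 3.102541 + 2.430628) = 7.27·9.984375 = 72.586404 m
LSR: p² = d² − 2 + 2cos(α−β) + 2d(sin α + sin β) = -2.363510 < 0 → infeasible
RSL: p² = d² − 2 + 2cos(α−β) − 2d(sin α + sin β) = 17.724199; p = √p² = 4.210012; φ = atan2(cos α + cos β, d − sin α − sin β) − atan2(2, p) = -0.597439 rad; t = (α − φ) mod 2π = 5.225863 rad, q = (β − φ) mod 2π = 4.627215 rad → L = 7.27·(5.225863 + 4.210012 + 4.627215) = 7.27·14.063091 = 102.238669 m
RLR: c = (6 − d² + 2cos(α−β) + 2d(sin α − sin β))/8 = -0.203220; p = 2π − arccos c = 4.507743 rad; φ = atan2(cos α − cos β, d − sin α + sin β) = 0.177219 rad; t = (α − φ + p/2) mod 2π = 0.421891 rad, q = (α − β − t + p) mod 2π = 4.684500 rad → L = 7.27·(0.421891 + 4.507743 + 4.684500) = 7.27·9.614134 = 69.894756 m
LRL: c = (6 − d² + 2cos(α−β) − 2d(sin α − sin β))/8 = 0.109233; p = 2π − arccos c = 4.821840 rad; φ = atan2(cos β − cos α, d + sin α − sin β) = -0.206354 rad; t = (φ − α + p/2) mod 2π = 3.859328 rad, q = (β − α − t + p) mod 2π = 0.363864 rad → L = 7.27·(3.859328 + 4.821840 + 0.363864) = 7.27·9.045032 = 65.757382 m
Shortest: LSL with L = 60.733728 m ≈ 60.7337 m

60.7337 m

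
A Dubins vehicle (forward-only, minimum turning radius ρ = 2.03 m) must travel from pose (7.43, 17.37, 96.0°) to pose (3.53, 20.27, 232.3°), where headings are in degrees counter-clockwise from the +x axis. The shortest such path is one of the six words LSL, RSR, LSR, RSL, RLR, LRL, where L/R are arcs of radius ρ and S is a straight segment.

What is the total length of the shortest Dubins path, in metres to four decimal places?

6.7200 m

Let ψ = atan2(Δy, Δx) = atan2(2.90, -3.90) = 143.3659° be the start→goal bearing.
Normalize: d = |goal − start| / ρ = 4.860041/2.03 = 2.394109, α = (θ_start − ψ) mod 360° = 312.6341° = 5.456495 rad, β = (θ_goal − ψ) mod 360° = 88.9341° = 1.552193 rad.
Common terms: sin α = -0.735694, cos α = 0.677314, sin β = 0.999827, cos β = 0.018602, cos(α−β) = -0.722967, d² = 5.731758. Work in radians in the unit-radius frame; every candidate has L = ρ·(t + p + q).
LSL: p² = 2 + d² − 2cos(α−β) + 2d(sin α − sin β) = 0.867640; p = √p² = 0.931472; φ = atan2(cos β − cos α, d + sin α − sin β) = -0.785492 rad; t = (φ − α) mod 2π = 0.041198 rad, q = (β − φ) mod 2π = 2.337685 rad → L = 2.03·(0.041198 + 0.931472 + 2.337685) = 2.03·3.310356 = 6.720022 m
RSR: p² = 2 + d² − 2cos(α−β) + 2d(sin β − sin α) = 17.487744; p = √p² = 4.181835; φ = atan2(cos α − cos β, d − sin α + sin β) = 0.158176 rad; t = (α − φ) mod 2π = 5.298318 rad, q = (φ − β) mod 2π = 4.889168 rad → L = 2.03·(5.298318 + 4.181835 + 4.889168) = 2.03·14.369322 = 29.169723 m
LSR: p² = d² − 2 + 2cos(α−β) + 2d(sin α + sin β) = 3.550550; p = √p² = 1.884290; φ = atan2(−cos α − cos β, d + sin α + sin β) − atan2(−2, p) = 0.559129 rad; t = (φ − α) mod 2π = 1.385820 rad, q = (φ − β) mod 2π = 5.290121 rad → L = 2.03·(1.385820 + 1.884290 + 5.290121) = 2.03·8.560232 = 17.377270 m
RSL: p² = d² − 2 + 2cos(α−β) − 2d(sin α + sin β) = 1.021097; p = √p² = 1.010493; φ = atan2(cos α + cos β, d − sin α − sin β) − atan2(2, p) = -0.787169 rad; t = (α − φ) mod 2π = 6.243664 rad, q = (β − φ) mod 2π = 2.339362 rad → L = 2.03·(6.243664 + 1.010493 + 2.339362) = 2.03·9.593519 = 19.474843 m
RLR: c = (6 − d² + 2cos(α−β) + 2d(sin α − sin β))/8 = -1.185968, |c| > 1 → infeasible
LRL: c = (6 − d² + 2cos(α−β) − 2d(sin α − sin β))/8 = 0.891545; p = 2π − arccos c = 5.813134 rad; φ = atan2(cos β − cos α, d + sin α − sin β) = -0.785492 rad; t = (φ − α + p/2) mod 2π = 2.947765 rad, q = (β − α − t + p) mod 2π = 5.244252 rad → L = 2.03·(2.947765 + 5.813134 + 5.244252) = 2.03·14.005152 = 28.430458 m
Shortest: LSL with L = 6.720022 m ≈ 6.7200 m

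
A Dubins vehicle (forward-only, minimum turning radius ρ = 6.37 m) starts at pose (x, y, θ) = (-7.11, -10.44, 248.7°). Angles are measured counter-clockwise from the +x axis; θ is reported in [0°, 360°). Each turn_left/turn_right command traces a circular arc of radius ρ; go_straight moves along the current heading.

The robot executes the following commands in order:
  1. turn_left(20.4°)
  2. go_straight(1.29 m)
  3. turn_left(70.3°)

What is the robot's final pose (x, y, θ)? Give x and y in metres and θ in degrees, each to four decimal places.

(-3.4366, -20.0065, 339.4000°)

set_pose: (x, y, θ) = (-7.1100, -10.4400, 248.7000°), ρ = 6.37
turn_left(20.4°): centre at ρ to the left, rotate +20.4° → (-7.5443, -12.6539, 269.1000°)
go_straight(1.29): x += 1.29·cos θ, y += 1.29·sin θ → (-7.5646, -13.9437, 269.1000°)
turn_left(70.3°): centre at ρ to the left, rotate +70.3° → (-3.4366, -20.0065, 339.4000°)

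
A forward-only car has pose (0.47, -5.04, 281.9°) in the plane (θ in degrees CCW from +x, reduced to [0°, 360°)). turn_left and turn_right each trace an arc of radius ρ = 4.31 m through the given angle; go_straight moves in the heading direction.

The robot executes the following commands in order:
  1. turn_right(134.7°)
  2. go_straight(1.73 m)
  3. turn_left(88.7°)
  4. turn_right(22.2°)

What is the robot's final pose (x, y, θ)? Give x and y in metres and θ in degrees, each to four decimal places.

set_pose: (x, y, θ) = (0.4700, -5.0400, 281.9000°), ρ = 4.31
turn_right(134.7°): centre at ρ to the right, rotate −134.7° → (-6.0821, -9.5516, 147.2000°)
go_straight(1.73): x += 1.73·cos θ, y += 1.73·sin θ → (-7.5363, -8.6144, 147.2000°)
turn_left(88.7°): centre at ρ to the left, rotate +88.7° → (-13.4400, -9.8209, 235.9000°)
turn_right(22.2°): centre at ρ to the right, rotate −22.2° → (-14.6176, -10.9903, 213.7000°)

(-14.6176, -10.9903, 213.7000°)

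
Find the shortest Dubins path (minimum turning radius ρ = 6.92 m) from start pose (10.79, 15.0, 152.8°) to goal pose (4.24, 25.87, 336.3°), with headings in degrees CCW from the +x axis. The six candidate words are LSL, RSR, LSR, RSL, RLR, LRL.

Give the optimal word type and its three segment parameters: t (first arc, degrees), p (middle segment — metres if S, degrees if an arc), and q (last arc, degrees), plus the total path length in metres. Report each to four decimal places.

Let ψ = atan2(Δy, Δx) = atan2(10.87, -6.55) = 121.0722° be the start→goal bearing.
Normalize: d = |goal − start| / ρ = 12.690918/6.92 = 1.833948, α = (θ_start − ψ) mod 360° = 31.7278° = 0.553755 rad, β = (θ_goal − ψ) mod 360° = 215.2278° = 3.756435 rad.
Common terms: sin α = 0.525885, cos α = 0.850556, sin β = -0.576829, cos β = -0.816865, cos(α−β) = -0.998135, d² = 3.363364. Work in radians in the unit-radius frame; every candidate has L = ρ·(t + p + q).
LSL: p² = 2 + d² − 2cos(α−β) + 2d(sin α − sin β) = 11.404275; p = √p² = 3.377022; φ = atan2(cos β − cos α, d + sin α − sin β) = -0.516402 rad; t = (φ − α) mod 2π = 5.213028 rad, q = (β − φ) mod 2π = 4.272837 rad → L = 6.92·(5.213028 + 3.377022 + 4.272837) = 6.92·12.862886 = 89.011172 m
RSR: p² = 2 + d² − 2cos(α−β) + 2d(sin β − sin α) = 3.314992; p = √p² = 1.820712; φ = atan2(cos α − cos β, d − sin α + sin β) = 1.157512 rad; t = (α − φ) mod 2π = 5.679429 rad, q = (φ − β) mod 2π = 3.684263 rad → L = 6.92·(5.679429 + 1.820712 + 3.684263) = 6.92·11.184403 = 77.396072 m
LSR: p² = d² − 2 + 2cos(α−β) + 2d(sin α + sin β) = -0.819764 < 0 → infeasible
RSL: p² = d² − 2 + 2cos(α−β) − 2d(sin α + sin β) = -0.446047 < 0 → infeasible
RLR: c = (6 − d² + 2cos(α−β) + 2d(sin α − sin β))/8 = 0.585626; p = 2π − arccos c = 5.338041 rad; φ = atan2(cos α − cos β, d − sin α + sin β) = 1.157512 rad; t = (α − φ + p/2) mod 2π = 2.065264 rad, q = (α − β − t + p) mod 2π = 0.070098 rad → L = 6.92·(2.065264 + 5.338041 + 0.070098) = 6.92·7.473403 = 51.715948 m
LRL: c = (6 − d² + 2cos(α−β) − 2d(sin α − sin β))/8 = -0.425534; p = 2π − arccos c = 4.272837 rad; φ = atan2(cos β − cos α, d + sin α − sin β) = -0.516402 rad; t = (φ − α + p/2) mod 2π = 1.066261 rad, q = (β − α − t + p) mod 2π = 0.126070 rad → L = 6.92·(1.066261 + 4.272837 + 0.126070) = 6.92·5.465167 = 37.818957 m
Shortest: LRL with L = 37.818957 m ≈ 37.8190 m
Convert LRL to answer units (arcs ×180/π): t = 1.066261·180/π = 61.0922°, p = 4.272837·180/π = 244.8155°, q = 0.126070·180/π = 7.2233°, L = 37.8190 m.

LRL: t = 61.0922°, p = 244.8155°, q = 7.2233°, L = 37.8190 m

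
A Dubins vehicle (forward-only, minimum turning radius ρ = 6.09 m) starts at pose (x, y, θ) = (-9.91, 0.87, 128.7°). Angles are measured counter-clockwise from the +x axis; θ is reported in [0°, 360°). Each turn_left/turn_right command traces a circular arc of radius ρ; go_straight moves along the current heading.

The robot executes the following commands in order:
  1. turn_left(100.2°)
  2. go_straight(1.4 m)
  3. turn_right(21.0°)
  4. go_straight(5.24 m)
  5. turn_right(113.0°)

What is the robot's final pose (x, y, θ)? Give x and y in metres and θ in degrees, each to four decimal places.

(-35.4602, 1.0420, 94.9000°)

set_pose: (x, y, θ) = (-9.9100, 0.8700, 128.7000°), ρ = 6.09
turn_left(100.2°): centre at ρ to the left, rotate +100.2° → (-19.2520, 1.0657, 228.9000°)
go_straight(1.4): x += 1.4·cos θ, y += 1.4·sin θ → (-20.1723, 0.0107, 228.9000°)
turn_right(21.0°): centre at ρ to the right, rotate −21.0° → (-21.9119, -1.3680, 207.9000°)
go_straight(5.24): x += 5.24·cos θ, y += 5.24·sin θ → (-26.5428, -3.8200, 207.9000°)
turn_right(113.0°): centre at ρ to the right, rotate −113.0° → (-35.4602, 1.0420, 94.9000°)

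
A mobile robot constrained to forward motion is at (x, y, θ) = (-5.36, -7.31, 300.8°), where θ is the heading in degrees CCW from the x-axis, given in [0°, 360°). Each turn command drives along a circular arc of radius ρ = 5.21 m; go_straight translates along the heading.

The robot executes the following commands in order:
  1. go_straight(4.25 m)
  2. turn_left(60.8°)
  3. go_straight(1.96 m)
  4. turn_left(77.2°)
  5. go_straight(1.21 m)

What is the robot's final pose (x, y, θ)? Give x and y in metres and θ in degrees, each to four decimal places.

(8.5964, -8.0631, 78.8000°)

set_pose: (x, y, θ) = (-5.3600, -7.3100, 300.8000°), ρ = 5.21
go_straight(4.25): x += 4.25·cos θ, y += 4.25·sin θ → (-3.1838, -10.9606, 300.8000°)
turn_left(60.8°): centre at ρ to the left, rotate +60.8° → (1.4368, -13.5008, 361.6000° ≡ 1.6000°)
go_straight(1.96): x += 1.96·cos θ, y += 1.96·sin θ → (3.3961, -13.4461, 1.6000°)
turn_left(77.2°): centre at ρ to the left, rotate +77.2° → (8.3614, -9.2501, 78.8000°)
go_straight(1.21): x += 1.21·cos θ, y += 1.21·sin θ → (8.5964, -8.0631, 78.8000°)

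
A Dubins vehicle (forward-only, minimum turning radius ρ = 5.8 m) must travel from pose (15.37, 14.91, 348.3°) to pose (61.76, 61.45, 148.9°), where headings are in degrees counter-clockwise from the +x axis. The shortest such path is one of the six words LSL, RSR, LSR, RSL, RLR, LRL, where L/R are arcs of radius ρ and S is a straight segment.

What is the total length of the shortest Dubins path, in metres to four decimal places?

Let ψ = atan2(Δy, Δx) = atan2(46.54, 46.39) = 45.0925° be the start→goal bearing.
Normalize: d = |goal − start| / ρ = 65.711519/5.8 = 11.329572, α = (θ_start − ψ) mod 360° = 303.2075° = 5.291970 rad, β = (θ_goal − ψ) mod 360° = 103.8075° = 1.811783 rad.
Common terms: sin α = -0.836692, cos α = 0.547673, sin β = 0.971103, cos β = -0.238661, cos(α−β) = -0.943223, d² = 128.359206. Work in radians in the unit-radius frame; every candidate has L = ρ·(t + p + q).
LSL: p² = 2 + d² − 2cos(α−β) + 2d(sin α − sin β) = 91.282554; p = √p² = 9.554190; φ = atan2(cos β − cos α, d + sin α − sin β) = -0.082396 rad; t = (φ − α) mod 2π = 0.908820 rad, q = (β − φ) mod 2π = 1.894179 rad → L = 5.8·(0.908820 + 9.554190 + 1.894179) = 5.8·12.357189 = 71.671697 m
RSR: p² = 2 + d² − 2cos(α−β) + 2d(sin β − sin α) = 173.208749; p = √p² = 13.160880; φ = atan2(cos α − cos β, d − sin α + sin β) = 0.059783 rad; t = (α − φ) mod 2π = 5.232186 rad, q = (φ − β) mod 2π = 4.531186 rad → L = 5.8·(5.232186 + 13.160880 + 4.531186) = 5.8·22.924251 = 132.960658 m
LSR: p² = d² − 2 + 2cos(α−β) + 2d(sin α + sin β) = 127.518388; p = √p² = 11.292404; φ = atan2(−cos α − cos β, d + sin α + sin β) − atan2(−2, p) = 0.148344 rad; t = (φ − α) mod 2π = 1.139560 rad, q = (φ − β) mod 2π = 4.619746 rad → L = 5.8·(1.139560 + 11.292404 + 4.619746) = 5.8·17.051710 = 98.899918 m
RSL: p² = d² − 2 + 2cos(α−β) − 2d(sin α + sin β) = 121.427134; p = √p² = 11.019398; φ = atan2(cos α + cos β, d − sin α − sin β) − atan2(2, p) = -0.151948 rad; t = (α − φ) mod 2π = 5.443918 rad, q = (β − φ) mod 2π = 1.963731 rad → L = 5.8·(5.443918 + 11.019398 + 1.963731) = 5.8·18.427047 = 106.876874 m
RLR: c = (6 − d² + 2cos(α−β) + 2d(sin α − sin β))/8 = -20.651094, |c| > 1 → infeasible
LRL: c = (6 − d² + 2cos(α−β) − 2d(sin α − sin β))/8 = -10.410319, |c| > 1 → infeasible
Shortest: LSL with L = 71.671697 m ≈ 71.6717 m

71.6717 m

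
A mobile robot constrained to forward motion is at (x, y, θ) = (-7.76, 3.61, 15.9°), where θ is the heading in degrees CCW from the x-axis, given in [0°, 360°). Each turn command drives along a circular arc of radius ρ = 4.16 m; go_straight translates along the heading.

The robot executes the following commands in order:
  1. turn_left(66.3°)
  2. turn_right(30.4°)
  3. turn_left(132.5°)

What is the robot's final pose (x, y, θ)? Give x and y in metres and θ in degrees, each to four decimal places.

(-7.5069, 15.7751, 184.3000°)

set_pose: (x, y, θ) = (-7.7600, 3.6100, 15.9000°), ρ = 4.16
turn_left(66.3°): centre at ρ to the left, rotate +66.3° → (-4.7782, 7.0463, 82.2000°)
turn_right(30.4°): centre at ρ to the right, rotate −30.4° → (-3.9258, 9.0543, 51.8000°)
turn_left(132.5°): centre at ρ to the left, rotate +132.5° → (-7.5069, 15.7751, 184.3000°)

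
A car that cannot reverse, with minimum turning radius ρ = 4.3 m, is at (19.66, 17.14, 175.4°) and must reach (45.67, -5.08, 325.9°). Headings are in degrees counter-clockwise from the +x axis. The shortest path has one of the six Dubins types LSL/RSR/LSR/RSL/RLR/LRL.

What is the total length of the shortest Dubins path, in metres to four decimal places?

Let ψ = atan2(Δy, Δx) = atan2(-22.22, 26.01) = -40.5068° be the start→goal bearing.
Normalize: d = |goal − start| / ρ = 34.208895/4.3 = 7.955557, α = (θ_start − ψ) mod 360° = 215.9068° = 3.768285 rad, β = (θ_goal − ψ) mod 360° = 6.4068° = 0.111820 rad.
Common terms: sin α = -0.586469, cos α = -0.809972, sin β = 0.111587, cos β = 0.993755, cos(α−β) = -0.870356, d² = 63.290887. Work in radians in the unit-radius frame; every candidate has L = ρ·(t + p + q).
LSL: p² = 2 + d² − 2cos(α−β) + 2d(sin α − sin β) = 55.924746; p = √p² = 7.478285; φ = atan2(cos β − cos α, d + sin α − sin β) = 0.243597 rad; t = (φ − α) mod 2π = 2.758497 rad, q = (β − φ) mod 2π = 6.151408 rad → L = 4.3·(2.758497 + 7.478285 + 6.151408) = 4.3·16.388191 = 70.469220 m
RSR: p² = 2 + d² − 2cos(α−β) + 2d(sin β − sin α) = 78.138451; p = √p² = 8.839596; φ = atan2(cos α − cos β, d − sin α + sin β) = -0.205494 rad; t = (α − φ) mod 2π = 3.973779 rad, q = (φ − β) mod 2π = 5.965871 rad → L = 4.3·(3.973779 + 8.839596 + 5.965871) = 4.3·18.779246 = 80.750757 m
LSR: p² = d² − 2 + 2cos(α−β) + 2d(sin α + sin β) = 51.994281; p = √p² = 7.210706; φ = atan2(−cos α − cos β, d + sin α + sin β) − atan2(−2, p) = 0.246001 rad; t = (φ − α) mod 2π = 2.760901 rad, q = (φ − β) mod 2π = 0.134181 rad → L = 4.3·(2.760901 + 7.210706 + 0.134181) = 4.3·10.105788 = 43.454890 m
RSL: p² = d² − 2 + 2cos(α−β) − 2d(sin α + sin β) = 67.106070; p = √p² = 8.191829; φ = atan2(cos α + cos β, d − sin α − sin β) − atan2(2, p) = -0.217665 rad; t = (α − φ) mod 2π = 3.985950 rad, q = (β − φ) mod 2π = 0.329485 rad → L = 4.3·(3.985950 + 8.191829 + 0.329485) = 4.3·12.507264 = 53.781236 m
RLR: c = (6 − d² + 2cos(α−β) + 2d(sin α − sin β))/8 = -8.767306, |c| > 1 → infeasible
LRL: c = (6 − d² + 2cos(α−β) − 2d(sin α − sin β))/8 = -5.990593, |c| > 1 → infeasible
Shortest: LSR with L = 43.454890 m ≈ 43.4549 m

43.4549 m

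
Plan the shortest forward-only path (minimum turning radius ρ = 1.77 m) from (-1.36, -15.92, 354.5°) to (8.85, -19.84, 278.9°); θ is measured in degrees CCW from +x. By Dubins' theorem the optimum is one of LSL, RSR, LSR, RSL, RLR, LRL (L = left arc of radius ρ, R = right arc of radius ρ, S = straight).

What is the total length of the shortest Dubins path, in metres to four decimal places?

Let ψ = atan2(Δy, Δx) = atan2(-3.92, 10.21) = -21.0037° be the start→goal bearing.
Normalize: d = |goal − start| / ρ = 10.936659/1.77 = 6.178903, α = (θ_start − ψ) mod 360° = 15.5037° = 0.270590 rad, β = (θ_goal − ψ) mod 360° = 299.9037° = 5.234306 rad.
Common terms: sin α = 0.267300, cos α = 0.963613, sin β = -0.866865, cos β = 0.498543, cos(α−β) = 0.248690, d² = 38.178844. Work in radians in the unit-radius frame; every candidate has L = ρ·(t + p + q).
LSL: p² = 2 + d² − 2cos(α−β) + 2d(sin α − sin β) = 53.697253; p = √p² = 7.327841; φ = atan2(cos β − cos α, d + sin α − sin β) = -0.063509 rad; t = (φ − α) mod 2π = 5.949087 rad, q = (β − φ) mod 2π = 5.297815 rad → L = 1.77·(5.949087 + 7.327841 + 5.297815) = 1.77·18.574743 = 32.877295 m
RSR: p² = 2 + d² − 2cos(α−β) + 2d(sin β − sin α) = 25.665675; p = √p² = 5.066130; φ = atan2(cos α − cos β, d − sin α + sin β) = 0.091929 rad; t = (α − φ) mod 2π = 0.178661 rad, q = (φ − β) mod 2π = 1.140808 rad → L = 1.77·(0.178661 + 5.066130 + 1.140808) = 1.77·6.385599 = 11.302510 m
LSR: p² = d² − 2 + 2cos(α−β) + 2d(sin α + sin β) = 29.266916; p = √p² = 5.409891; φ = atan2(−cos α − cos β, d + sin α + sin β) − atan2(−2, p) = 0.097808 rad; t = (φ − α) mod 2π = 6.110403 rad, q = (φ − β) mod 2π = 1.146687 rad → L = 1.77·(6.110403 + 5.409891 + 1.146687) = 1.77·12.666980 = 22.420555 m
RSL: p² = d² − 2 + 2cos(α−β) − 2d(sin α + sin β) = 44.085532; p = √p² = 6.639694; φ = atan2(cos α + cos β, d − sin α − sin β) − atan2(2, p) = -0.080124 rad; t = (α − φ) mod 2π = 0.350714 rad, q = (β − φ) mod 2π = 5.314430 rad → L = 1.77·(0.350714 + 6.639694 + 5.314430) = 1.77·12.304837 = 21.779562 m
RLR: c = (6 − d² + 2cos(α−β) + 2d(sin α − sin β))/8 = -2.208209, |c| > 1 → infeasible
LRL: c = (6 − d² + 2cos(α−β) − 2d(sin α − sin β))/8 = -5.712157, |c| > 1 → infeasible
Shortest: RSR with L = 11.302510 m ≈ 11.3025 m

11.3025 m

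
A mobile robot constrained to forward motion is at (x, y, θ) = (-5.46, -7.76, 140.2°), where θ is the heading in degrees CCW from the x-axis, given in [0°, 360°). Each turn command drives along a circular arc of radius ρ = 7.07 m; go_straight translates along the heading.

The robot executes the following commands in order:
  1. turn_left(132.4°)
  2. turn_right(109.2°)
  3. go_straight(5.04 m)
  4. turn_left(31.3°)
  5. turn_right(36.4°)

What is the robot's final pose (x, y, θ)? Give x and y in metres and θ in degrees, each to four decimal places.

(-39.1828, -18.8358, 158.3000°)

set_pose: (x, y, θ) = (-5.4600, -7.7600, 140.2000°), ρ = 7.07
turn_left(132.4°): centre at ρ to the left, rotate +132.4° → (-17.0483, -13.5125, 272.6000°)
turn_right(109.2°): centre at ρ to the right, rotate −109.2° → (-26.1308, -20.6085, 163.4000°)
go_straight(5.04): x += 5.04·cos θ, y += 5.04·sin θ → (-30.9608, -19.1687, 163.4000°)
turn_left(31.3°): centre at ρ to the left, rotate +31.3° → (-34.7747, -19.1054, 194.7000°)
turn_right(36.4°): centre at ρ to the right, rotate −36.4° → (-39.1828, -18.8358, 158.3000°)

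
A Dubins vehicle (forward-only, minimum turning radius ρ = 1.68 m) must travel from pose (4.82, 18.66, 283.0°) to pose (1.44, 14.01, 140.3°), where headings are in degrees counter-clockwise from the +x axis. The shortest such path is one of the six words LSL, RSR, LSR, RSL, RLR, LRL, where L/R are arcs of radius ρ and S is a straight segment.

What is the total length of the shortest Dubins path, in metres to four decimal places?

7.2381 m

Let ψ = atan2(Δy, Δx) = atan2(-4.65, -3.38) = -126.0127° be the start→goal bearing.
Normalize: d = |goal − start| / ρ = 5.748643/1.68 = 3.421811, α = (θ_start − ψ) mod 360° = 49.0127° = 0.855433 rad, β = (θ_goal − ψ) mod 360° = 266.3127° = 4.648034 rad.
Common terms: sin α = 0.754855, cos α = 0.655891, sin β = -0.997930, cos β = -0.064311, cos(α−β) = -0.795473, d² = 11.708794. Work in radians in the unit-radius frame; every candidate has L = ρ·(t + p + q).
LSL: p² = 2 + d² − 2cos(α−β) + 2d(sin α − sin β) = 27.295141; p = √p² = 5.224475; φ = atan2(cos β − cos α, d + sin α − sin β) = -0.138292 rad; t = (φ − α) mod 2π = 5.289460 rad, q = (β − φ) mod 2π = 4.786326 rad → L = 1.68·(5.289460 + 5.224475 + 4.786326) = 1.68·15.300261 = 25.704438 m
RSR: p² = 2 + d² − 2cos(α−β) + 2d(sin β − sin α) = 3.304340; p = √p² = 1.817784; φ = atan2(cos α − cos β, d − sin α + sin β) = 0.407372 rad; t = (α − φ) mod 2π = 0.448061 rad, q = (φ − β) mod 2π = 2.042524 rad → L = 1.68·(0.448061 + 1.817784 + 2.042524) = 1.68·4.308369 = 7.238060 m
LSR: p² = d² − 2 + 2cos(α−β) + 2d(sin α + sin β) = 6.454335; p = √p² = 2.540538; φ = atan2(−cos α − cos β, d + sin α + sin β) − atan2(−2, p) = 0.482908 rad; t = (φ − α) mod 2π = 5.910660 rad, q = (φ − β) mod 2π = 2.118060 rad → L = 1.68·(5.910660 + 2.540538 + 2.118060) = 1.68·10.569258 = 17.756353 m
RSL: p² = d² − 2 + 2cos(α−β) − 2d(sin α + sin β) = 9.781359; p = √p² = 3.127516; φ = atan2(cos α + cos β, d − sin α − sin β) − atan2(2, p) = -0.408910 rad; t = (α − φ) mod 2π = 1.264343 rad, q = (β − φ) mod 2π = 5.056943 rad → L = 1.68·(1.264343 + 3.127516 + 5.056943) = 1.68·9.448803 = 15.873989 m
RLR: c = (6 − d² + 2cos(α−β) + 2d(sin α − sin β))/8 = 0.586957; p = 2π − arccos c = 5.339685 rad; φ = atan2(cos α − cos β, d − sin α + sin β) = 0.407372 rad; t = (α − φ + p/2) mod 2π = 3.117904 rad, q = (α − β − t + p) mod 2π = 4.712366 rad → L = 1.68·(3.117904 + 5.339685 + 4.712366) = 1.68·13.169954 = 22.125523 m
LRL: c = (6 − d² + 2cos(α−β) − 2d(sin α − sin β))/8 = -2.411893, |c| > 1 → infeasible
Shortest: RSR with L = 7.238060 m ≈ 7.2381 m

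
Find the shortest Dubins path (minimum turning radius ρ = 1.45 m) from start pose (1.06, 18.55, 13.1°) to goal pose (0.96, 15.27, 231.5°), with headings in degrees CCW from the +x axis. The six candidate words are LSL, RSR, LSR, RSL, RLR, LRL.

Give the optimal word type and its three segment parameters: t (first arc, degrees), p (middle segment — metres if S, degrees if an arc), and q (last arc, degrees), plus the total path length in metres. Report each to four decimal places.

LRL: t = 7.4418°, p = 193.6927°, q = 44.6509°, L = 6.2202 m

Let ψ = atan2(Δy, Δx) = atan2(-3.28, -0.10) = -91.7463° be the start→goal bearing.
Normalize: d = |goal − start| / ρ = 3.281524/1.45 = 2.263120, α = (θ_start − ψ) mod 360° = 104.8463° = 1.829913 rad, β = (θ_goal − ψ) mod 360° = 323.2463° = 5.641712 rad.
Common terms: sin α = 0.966617, cos α = -0.256227, sin β = -0.598377, cos β = 0.801215, cos(α−β) = -0.783693, d² = 5.121712. Work in radians in the unit-radius frame; every candidate has L = ρ·(t + p + q).
LSL: p² = 2 + d² − 2cos(α−β) + 2d(sin α − sin β) = 15.772635; p = √p² = 3.971478; φ = atan2(cos β − cos α, d + sin α − sin β) = 0.269510 rad; t = (φ − α) mod 2π = 4.722782 rad, q = (β − φ) mod 2π = 5.372202 rad → L = 1.45·(4.722782 + 3.971478 + 5.372202) = 1.45·14.066462 = 20.396370 m
RSR: p² = 2 + d² − 2cos(α−β) + 2d(sin β − sin α) = 1.605564; p = √p² = 1.267108; φ = atan2(cos α − cos β, d − sin α + sin β) = -0.987282 rad; t = (α − φ) mod 2π = 2.817194 rad, q = (φ − β) mod 2π = 5.937377 rad → L = 1.45·(2.817194 + 1.267108 + 5.937377) = 1.45·10.021680 = 14.531436 m
LSR: p² = d² − 2 + 2cos(α−β) + 2d(sin α + sin β) = 3.221069; p = √p² = 1.794734; φ = atan2(−cos α − cos β, d + sin α + sin β) − atan2(−2, p) = 0.635213 rad; t = (φ − α) mod 2π = 5.088485 rad, q = (φ − β) mod 2π = 1.276686 rad → L = 1.45·(5.088485 + 1.794734 + 1.276686) = 1.45·8.159905 = 11.831862 m
RSL: p² = d² − 2 + 2cos(α−β) − 2d(sin α + sin β) = -0.112418 < 0 → infeasible
RLR: c = (6 − d² + 2cos(α−β) + 2d(sin α − sin β))/8 = 0.799305; p = 2π − arccos c = 5.638526 rad; φ = atan2(cos α − cos β, d − sin α + sin β) = -0.987282 rad; t = (α − φ + p/2) mod 2π = 5.636457 rad, q = (α − β − t + p) mod 2π = 2.473455 rad → L = 1.45·(5.636457 + 5.638526 + 2.473455) = 1.45·13.748438 = 19.935235 m
LRL: c = (6 − d² + 2cos(α−β) − 2d(sin α − sin β))/8 = -0.971579; p = 2π − arccos c = 3.380575 rad; φ = atan2(cos β − cos α, d + sin α − sin β) = 0.269510 rad; t = (φ − α + p/2) mod 2π = 0.129885 rad, q = (β − α − t + p) mod 2π = 0.779304 rad → L = 1.45·(0.129885 + 3.380575 + 0.779304) = 1.45·4.289764 = 6.220158 m
Shortest: LRL with L = 6.220158 m ≈ 6.2202 m
Convert LRL to answer units (arcs ×180/π): t = 0.129885·180/π = 7.4418°, p = 3.380575·180/π = 193.6927°, q = 0.779304·180/π = 44.6509°, L = 6.2202 m.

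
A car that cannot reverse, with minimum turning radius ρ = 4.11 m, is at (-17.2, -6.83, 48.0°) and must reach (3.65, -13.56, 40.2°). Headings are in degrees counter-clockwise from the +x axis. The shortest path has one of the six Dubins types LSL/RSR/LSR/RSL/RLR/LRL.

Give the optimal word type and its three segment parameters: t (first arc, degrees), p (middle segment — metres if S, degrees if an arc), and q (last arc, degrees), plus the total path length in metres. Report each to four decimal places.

RSL: t = 83.9972°, p = 12.7454 m, q = 76.1972°, L = 24.2366 m

Let ψ = atan2(Δy, Δx) = atan2(-6.73, 20.85) = -17.8891° be the start→goal bearing.
Normalize: d = |goal − start| / ρ = 21.909254/4.11 = 5.330719, α = (θ_start − ψ) mod 360° = 65.8891° = 1.149982 rad, β = (θ_goal − ψ) mod 360° = 58.0891° = 1.013847 rad.
Common terms: sin α = 0.912757, cos α = 0.408504, sin β = 0.848871, cos β = 0.528599, cos(α−β) = 0.990748, d² = 28.416562. Work in radians in the unit-radius frame; every candidate has L = ρ·(t + p + q).
LSL: p² = 2 + d² − 2cos(α−β) + 2d(sin α − sin β) = 29.116175; p = √p² = 5.395941; φ = atan2(cos β − cos α, d + sin α − sin β) = 0.022259 rad; t = (φ − α) mod 2π = 5.155462 rad, q = (β − φ) mod 2π = 0.991588 rad → L = 4.11·(5.155462 + 5.395941 + 0.991588) = 4.11·11.542990 = 47.441690 m
RSR: p² = 2 + d² − 2cos(α−β) + 2d(sin β − sin α) = 27.753957; p = √p² = 5.268202; φ = atan2(cos α − cos β, d − sin α + sin β) = -0.022798 rad; t = (α − φ) mod 2π = 1.172781 rad, q = (φ − β) mod 2π = 5.246540 rad → L = 4.11·(1.172781 + 5.268202 + 5.246540) = 4.11·11.687523 = 48.035721 m
LSR: p² = d² − 2 + 2cos(α−β) + 2d(sin α + sin β) = 47.179546; p = √p² = 6.868737; φ = atan2(−cos α − cos β, d + sin α + sin β) − atan2(−2, p) = 0.151973 rad; t = (φ − α) mod 2π = 5.285176 rad, q = (φ − β) mod 2π = 5.421311 rad → L = 4.11·(5.285176 + 6.868737 + 5.421311) = 4.11·17.575224 = 72.234169 m
RSL: p² = d² − 2 + 2cos(α−β) − 2d(sin α + sin β) = 9.616569; p = √p² = 3.101059; φ = atan2(cos α + cos β, d − sin α − sin β) − atan2(2, p) = -0.316045 rad; t = (α − φ) mod 2π = 1.466028 rad, q = (β − φ) mod 2π = 1.329892 rad → L = 4.11·(1.466028 + 3.101059 + 1.329892) = 4.11·5.896979 = 24.236584 m
RLR: c = (6 − d² + 2cos(α−β) + 2d(sin α − sin β))/8 = -2.469245, |c| > 1 → infeasible
LRL: c = (6 − d² + 2cos(α−β) − 2d(sin α − sin β))/8 = -2.639522, |c| > 1 → infeasible
Shortest: RSL with L = 24.236584 m ≈ 24.2366 m
Convert RSL to answer units (arcs ×180/π): t = 1.466028·180/π = 83.9972°, p = ρ·p = 4.11·3.101059 = 12.7454 m, q = 1.329892·180/π = 76.1972°, L = 24.2366 m.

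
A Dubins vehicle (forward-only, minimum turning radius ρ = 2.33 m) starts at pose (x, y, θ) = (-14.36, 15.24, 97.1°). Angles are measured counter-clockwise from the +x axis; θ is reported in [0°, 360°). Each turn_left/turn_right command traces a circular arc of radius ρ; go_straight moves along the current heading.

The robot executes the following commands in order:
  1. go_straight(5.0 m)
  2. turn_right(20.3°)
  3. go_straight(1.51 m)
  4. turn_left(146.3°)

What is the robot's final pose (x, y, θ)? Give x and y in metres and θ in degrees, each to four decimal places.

(-18.4500, 24.7251, 223.1000°)

set_pose: (x, y, θ) = (-14.3600, 15.2400, 97.1000°), ρ = 2.33
go_straight(5.0): x += 5.0·cos θ, y += 5.0·sin θ → (-14.9780, 20.2017, 97.1000°)
turn_right(20.3°): centre at ρ to the right, rotate −20.3° → (-14.9343, 21.0217, 76.8000°)
go_straight(1.51): x += 1.51·cos θ, y += 1.51·sin θ → (-14.5895, 22.4918, 76.8000°)
turn_left(146.3°): centre at ρ to the left, rotate +146.3° → (-18.4500, 24.7251, 223.1000°)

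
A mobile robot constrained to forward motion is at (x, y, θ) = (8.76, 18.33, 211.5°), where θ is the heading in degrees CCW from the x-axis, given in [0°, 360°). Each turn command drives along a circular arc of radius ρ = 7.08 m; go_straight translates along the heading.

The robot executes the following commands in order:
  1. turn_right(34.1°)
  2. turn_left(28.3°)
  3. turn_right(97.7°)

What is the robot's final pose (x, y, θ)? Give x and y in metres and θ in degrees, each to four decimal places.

(-8.4557, 20.7927, 108.0000°)

set_pose: (x, y, θ) = (8.7600, 18.3300, 211.5000°), ρ = 7.08
turn_right(34.1°): centre at ρ to the right, rotate −34.1° → (4.7395, 17.2940, 177.4000°)
turn_left(28.3°): centre at ρ to the left, rotate +28.3° → (1.3481, 16.6009, 205.7000°)
turn_right(97.7°): centre at ρ to the right, rotate −97.7° → (-8.4557, 20.7927, 108.0000°)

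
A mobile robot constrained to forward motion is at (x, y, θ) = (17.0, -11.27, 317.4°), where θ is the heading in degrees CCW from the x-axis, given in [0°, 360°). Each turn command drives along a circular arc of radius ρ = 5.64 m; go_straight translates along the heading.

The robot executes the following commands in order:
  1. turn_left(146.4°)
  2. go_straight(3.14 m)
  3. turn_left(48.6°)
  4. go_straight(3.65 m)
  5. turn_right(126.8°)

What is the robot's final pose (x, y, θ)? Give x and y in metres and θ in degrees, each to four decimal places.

(19.6230, 12.7047, 25.6000°)

set_pose: (x, y, θ) = (17.0000, -11.2700, 317.4000°), ρ = 5.64
turn_left(146.4°): centre at ρ to the left, rotate +146.4° → (26.2948, -5.7731, 463.8000° ≡ 103.8000°)
go_straight(3.14): x += 3.14·cos θ, y += 3.14·sin θ → (25.5458, -2.7237, 103.8000°)
turn_left(48.6°): centre at ρ to the left, rotate +48.6° → (22.6816, 0.9291, 152.4000°)
go_straight(3.65): x += 3.65·cos θ, y += 3.65·sin θ → (19.4469, 2.6202, 152.4000°)
turn_right(126.8°): centre at ρ to the right, rotate −126.8° → (19.6230, 12.7047, 25.6000°)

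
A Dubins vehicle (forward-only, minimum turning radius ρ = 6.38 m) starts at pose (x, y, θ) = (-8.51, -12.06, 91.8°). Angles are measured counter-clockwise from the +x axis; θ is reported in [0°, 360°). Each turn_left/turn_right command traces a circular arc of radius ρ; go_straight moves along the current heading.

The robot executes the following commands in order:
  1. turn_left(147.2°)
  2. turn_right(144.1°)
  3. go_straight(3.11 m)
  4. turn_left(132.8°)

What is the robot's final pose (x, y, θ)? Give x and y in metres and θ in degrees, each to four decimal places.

(-43.5222, 0.6140, 227.7000°)

set_pose: (x, y, θ) = (-8.5100, -12.0600, 91.8000°), ρ = 6.38
turn_left(147.2°): centre at ρ to the left, rotate +147.2° → (-20.3556, -8.9745, 239.0000°)
turn_right(144.1°): centre at ρ to the right, rotate −144.1° → (-32.1810, -6.2335, 94.9000°)
go_straight(3.11): x += 3.11·cos θ, y += 3.11·sin θ → (-32.4466, -3.1348, 94.9000°)
turn_left(132.8°): centre at ρ to the left, rotate +132.8° → (-43.5222, 0.6140, 227.7000°)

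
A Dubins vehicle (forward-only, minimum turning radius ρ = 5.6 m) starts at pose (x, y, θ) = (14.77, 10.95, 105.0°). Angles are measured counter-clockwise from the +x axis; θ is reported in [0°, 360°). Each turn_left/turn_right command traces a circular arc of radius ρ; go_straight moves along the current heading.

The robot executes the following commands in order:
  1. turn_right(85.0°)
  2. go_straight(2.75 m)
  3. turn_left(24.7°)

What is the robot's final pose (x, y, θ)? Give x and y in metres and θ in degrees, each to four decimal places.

set_pose: (x, y, θ) = (14.7700, 10.9500, 105.0000°), ρ = 5.6
turn_right(85.0°): centre at ρ to the right, rotate −85.0° → (18.2639, 17.6617, 20.0000°)
go_straight(2.75): x += 2.75·cos θ, y += 2.75·sin θ → (20.8480, 18.6022, 20.0000°)
turn_left(24.7°): centre at ρ to the left, rotate +24.7° → (22.8717, 19.8840, 44.7000°)

(22.8717, 19.8840, 44.7000°)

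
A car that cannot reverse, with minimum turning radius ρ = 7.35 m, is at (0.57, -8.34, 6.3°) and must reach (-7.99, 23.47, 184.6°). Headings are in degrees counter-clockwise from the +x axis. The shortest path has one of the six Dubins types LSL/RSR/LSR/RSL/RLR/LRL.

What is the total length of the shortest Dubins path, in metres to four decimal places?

41.4847 m

Let ψ = atan2(Δy, Δx) = atan2(31.81, -8.56) = 105.0614° be the start→goal bearing.
Normalize: d = |goal − start| / ρ = 32.941610/7.35 = 4.481852, α = (θ_start − ψ) mod 360° = 261.2386° = 4.559474 rad, β = (θ_goal − ψ) mod 360° = 79.5386° = 1.388211 rad.
Common terms: sin α = -0.988331, cos α = -0.152320, sin β = 0.983378, cos β = 0.181573, cos(α−β) = -0.999560, d² = 20.086995. Work in radians in the unit-radius frame; every candidate has L = ρ·(t + p + q).
LSL: p² = 2 + d² − 2cos(α−β) + 2d(sin α − sin β) = 6.412302; p = √p² = 2.532252; φ = atan2(cos β − cos α, d + sin α − sin β) = 0.132241 rad; t = (φ − α) mod 2π = 1.855952 rad, q = (β − φ) mod 2π = 1.255970 rad → L = 7.35·(1.855952 + 2.532252 + 1.255970) = 7.35·5.644174 = 41.484682 m
RSR: p² = 2 + d² − 2cos(α−β) + 2d(sin β − sin α) = 41.759928; p = √p² = 6.462192; φ = atan2(cos α − cos β, d − sin α + sin β) = -0.051692 rad; t = (α − φ) mod 2π = 4.611166 rad, q = (φ − β) mod 2π = 4.843283 rad → L = 7.35·(4.611166 + 6.462192 + 4.843283) = 7.35·15.916641 = 116.987310 m
LSR: p² = d² − 2 + 2cos(α−β) + 2d(sin α + sin β) = 16.043471; p = √p² = 4.005430; φ = atan2(−cos α − cos β, d + sin α + sin β) − atan2(−2, p) = 0.456571 rad; t = (φ − α) mod 2π = 2.180282 rad, q = (φ − β) mod 2π = 5.351546 rad → L = 7.35·(2.180282 + 4.005430 + 5.351546) = 7.35·11.537258 = 84.798848 m
RSL: p² = d² − 2 + 2cos(α−β) − 2d(sin α + sin β) = 16.132280; p = √p² = 4.016501; φ = atan2(cos α + cos β, d − sin α − sin β) − atan2(2, p) = -0.455483 rad; t = (α − φ) mod 2π = 5.014957 rad, q = (β − φ) mod 2π = 1.843694 rad → L = 7.35·(5.014957 + 4.016501 + 1.843694) = 7.35·10.875152 = 79.932368 m
RLR: c = (6 − d² + 2cos(α−β) + 2d(sin α − sin β))/8 = -4.219991, |c| > 1 → infeasible
LRL: c = (6 − d² + 2cos(α−β) − 2d(sin α − sin β))/8 = 0.198462; p = 2π − arccos c = 4.912178 rad; φ = atan2(cos β − cos α, d + sin α − sin β) = 0.132241 rad; t = (φ − α + p/2) mod 2π = 4.312041 rad, q = (β − α − t + p) mod 2π = 3.712059 rad → L = 7.35·(4.312041 + 4.912178 + 3.712059) = 7.35·12.936277 = 95.081639 m
Shortest: LSL with L = 41.484682 m ≈ 41.4847 m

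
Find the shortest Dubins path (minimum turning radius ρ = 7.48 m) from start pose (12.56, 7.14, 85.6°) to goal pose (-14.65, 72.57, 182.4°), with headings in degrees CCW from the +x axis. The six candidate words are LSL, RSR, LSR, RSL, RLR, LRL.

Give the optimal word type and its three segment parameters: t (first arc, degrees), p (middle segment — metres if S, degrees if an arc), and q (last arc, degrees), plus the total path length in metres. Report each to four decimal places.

Let ψ = atan2(Δy, Δx) = atan2(65.43, -27.21) = 112.5807° be the start→goal bearing.
Normalize: d = |goal − start| / ρ = 70.862324/7.48 = 9.473573, α = (θ_start − ψ) mod 360° = 333.0193° = 5.812284 rad, β = (θ_goal − ψ) mod 360° = 69.8193° = 1.218577 rad.
Common terms: sin α = -0.453690, cos α = 0.891160, sin β = 0.938609, cos β = 0.344982, cos(α−β) = -0.118404, d² = 89.748581. Work in radians in the unit-radius frame; every candidate has L = ρ·(t + p + q).
LSL: p² = 2 + d² − 2cos(α−β) + 2d(sin α − sin β) = 65.605289; p = √p² = 8.099709; φ = atan2(cos β − cos α, d + sin α − sin β) = -0.067483 rad; t = (φ − α) mod 2π = 0.403419 rad, q = (β − φ) mod 2π = 1.286060 rad → L = 7.48·(0.403419 + 8.099709 + 1.286060) = 7.48·9.789188 = 73.223125 m
RSR: p² = 2 + d² − 2cos(α−β) + 2d(sin β − sin α) = 118.365489; p = √p² = 10.879590; φ = atan2(cos α − cos β, d − sin α + sin β) = 0.050223 rad; t = (α − φ) mod 2π = 5.762060 rad, q = (φ − β) mod 2π = 5.114831 rad → L = 7.48·(5.762060 + 10.879590 + 5.114831) = 7.48·21.756482 = 162.738488 m
LSR: p² = d² − 2 + 2cos(α−β) + 2d(sin α + sin β) = 96.699610; p = √p² = 9.833596; φ = atan2(−cos α − cos β, d + sin α + sin β) − atan2(−2, p) = 0.077150 rad; t = (φ − α) mod 2π = 0.548052 rad, q = (φ − β) mod 2π = 5.141758 rad → L = 7.48·(0.548052 + 9.833596 + 5.141758) = 7.48·15.523406 = 116.115077 m
RSL: p² = d² − 2 + 2cos(α−β) − 2d(sin α + sin β) = 78.323936; p = √p² = 8.850081; φ = atan2(cos α + cos β, d − sin α − sin β) − atan2(2, p) = -0.085588 rad; t = (α − φ) mod 2π = 5.897872 rad, q = (β − φ) mod 2π = 1.304165 rad → L = 7.48·(5.897872 + 8.850081 + 1.304165) = 7.48·16.052118 = 120.069843 m
RLR: c = (6 − d² + 2cos(α−β) + 2d(sin α − sin β))/8 = -13.795686, |c| > 1 → infeasible
LRL: c = (6 − d² + 2cos(α−β) − 2d(sin α − sin β))/8 = -7.200661, |c| > 1 → infeasible
Shortest: LSL with L = 73.223125 m ≈ 73.2231 m
Convert LSL to answer units (arcs ×180/π): t = 0.403419·180/π = 23.1142°, p = ρ·p = 7.48·8.099709 = 60.5858 m, q = 1.286060·180/π = 73.6858°, L = 73.2231 m.

LSL: t = 23.1142°, p = 60.5858 m, q = 73.6858°, L = 73.2231 m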